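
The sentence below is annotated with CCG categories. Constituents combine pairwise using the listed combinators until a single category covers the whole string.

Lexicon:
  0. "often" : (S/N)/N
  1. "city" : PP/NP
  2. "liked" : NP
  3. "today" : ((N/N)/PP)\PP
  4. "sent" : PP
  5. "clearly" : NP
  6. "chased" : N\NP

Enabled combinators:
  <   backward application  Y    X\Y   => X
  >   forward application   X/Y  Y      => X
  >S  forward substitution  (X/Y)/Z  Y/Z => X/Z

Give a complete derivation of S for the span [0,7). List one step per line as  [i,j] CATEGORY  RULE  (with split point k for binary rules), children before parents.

[0,1] (S/N)/N  lex  "often"
[1,2] PP/NP  lex  "city"
[2,3] NP  lex  "liked"
[1,3] PP  >  k=2
[3,4] ((N/N)/PP)\PP  lex  "today"
[1,4] (N/N)/PP  <  k=3
[4,5] PP  lex  "sent"
[1,5] N/N  >  k=4
[0,5] S/N  >S  k=1
[5,6] NP  lex  "clearly"
[6,7] N\NP  lex  "chased"
[5,7] N  <  k=6
[0,7] S  >  k=5

[0,7] S   >
  [0,5] S/N   >S
    [0,1] "often" : (S/N)/N
    [1,5] N/N   >
      [1,4] (N/N)/PP   <
        [1,3] PP   >
          [1,2] "city" : PP/NP
          [2,3] "liked" : NP
        [3,4] "today" : ((N/N)/PP)\PP
      [4,5] "sent" : PP
  [5,7] N   <
    [5,6] "clearly" : NP
    [6,7] "chased" : N\NP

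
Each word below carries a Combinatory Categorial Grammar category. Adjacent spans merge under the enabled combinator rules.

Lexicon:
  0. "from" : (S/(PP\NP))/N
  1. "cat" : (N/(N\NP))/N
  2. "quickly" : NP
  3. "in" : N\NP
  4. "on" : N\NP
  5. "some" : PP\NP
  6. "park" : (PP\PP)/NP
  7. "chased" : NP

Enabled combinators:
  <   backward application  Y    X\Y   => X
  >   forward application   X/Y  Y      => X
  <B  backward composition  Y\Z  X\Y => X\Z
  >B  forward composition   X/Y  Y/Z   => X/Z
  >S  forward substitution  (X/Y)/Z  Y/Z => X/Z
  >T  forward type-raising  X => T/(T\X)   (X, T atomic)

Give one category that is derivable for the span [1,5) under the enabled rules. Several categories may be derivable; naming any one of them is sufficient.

N

[0,8] S   >
  [0,5] S/(PP\NP)   >
    [0,1] "from" : (S/(PP\NP))/N
    [1,5] N   >
      [1,4] N/(N\NP)   >
        [1,2] "cat" : (N/(N\NP))/N
        [2,4] N   <
          [2,3] "quickly" : NP
          [3,4] "in" : N\NP
      [4,5] "on" : N\NP
  [5,8] PP\NP   <B
    [5,6] "some" : PP\NP
    [6,8] PP\PP   >
      [6,7] "park" : (PP\PP)/NP
      [7,8] "chased" : NP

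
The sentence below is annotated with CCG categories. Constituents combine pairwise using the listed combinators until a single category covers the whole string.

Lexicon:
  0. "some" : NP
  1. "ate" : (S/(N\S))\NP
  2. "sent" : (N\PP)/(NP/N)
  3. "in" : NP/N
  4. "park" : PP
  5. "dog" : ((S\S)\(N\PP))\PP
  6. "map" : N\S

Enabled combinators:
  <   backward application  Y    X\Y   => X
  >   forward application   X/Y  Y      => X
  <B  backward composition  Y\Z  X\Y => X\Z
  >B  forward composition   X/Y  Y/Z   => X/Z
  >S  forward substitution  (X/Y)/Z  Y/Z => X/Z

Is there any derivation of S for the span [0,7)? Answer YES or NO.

YES

[0,7] S   >
  [0,2] S/(N\S)   <
    [0,1] "some" : NP
    [1,2] "ate" : (S/(N\S))\NP
  [2,7] N\S   <B
    [2,6] S\S   <
      [2,4] N\PP   >
        [2,3] "sent" : (N\PP)/(NP/N)
        [3,4] "in" : NP/N
      [4,6] (S\S)\(N\PP)   <
        [4,5] "park" : PP
        [5,6] "dog" : ((S\S)\(N\PP))\PP
    [6,7] "map" : N\S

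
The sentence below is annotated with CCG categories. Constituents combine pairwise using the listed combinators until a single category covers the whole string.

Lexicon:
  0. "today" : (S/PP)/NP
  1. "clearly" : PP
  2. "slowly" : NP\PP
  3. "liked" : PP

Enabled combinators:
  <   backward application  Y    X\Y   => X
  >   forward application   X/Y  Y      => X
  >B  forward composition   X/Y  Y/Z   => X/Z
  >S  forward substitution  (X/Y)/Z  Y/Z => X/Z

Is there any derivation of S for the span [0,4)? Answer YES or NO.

YES

[0,4] S   >
  [0,3] S/PP   >
    [0,1] "today" : (S/PP)/NP
    [1,3] NP   <
      [1,2] "clearly" : PP
      [2,3] "slowly" : NP\PP
  [3,4] "liked" : PP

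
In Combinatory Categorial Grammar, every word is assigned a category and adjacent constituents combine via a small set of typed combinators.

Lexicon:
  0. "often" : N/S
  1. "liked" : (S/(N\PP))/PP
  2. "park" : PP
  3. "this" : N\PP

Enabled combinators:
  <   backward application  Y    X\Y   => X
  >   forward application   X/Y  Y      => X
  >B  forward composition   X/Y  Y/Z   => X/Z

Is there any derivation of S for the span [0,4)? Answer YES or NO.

NO

N/S (S/(N\PP))/PP PP N\PP
CKY chart[0,4] = {N}; S ∉ chart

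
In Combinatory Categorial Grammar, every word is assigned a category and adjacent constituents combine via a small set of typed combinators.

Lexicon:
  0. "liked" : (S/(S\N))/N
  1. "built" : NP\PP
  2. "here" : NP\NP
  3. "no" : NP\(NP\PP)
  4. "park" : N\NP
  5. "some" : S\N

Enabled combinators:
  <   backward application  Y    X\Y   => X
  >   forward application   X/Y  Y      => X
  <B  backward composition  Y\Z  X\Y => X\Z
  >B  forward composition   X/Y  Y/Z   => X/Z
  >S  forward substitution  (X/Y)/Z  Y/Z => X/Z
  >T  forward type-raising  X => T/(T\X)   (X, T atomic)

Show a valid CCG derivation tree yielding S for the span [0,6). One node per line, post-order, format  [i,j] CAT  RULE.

[0,6] S   >
  [0,5] S/(S\N)   >
    [0,1] "liked" : (S/(S\N))/N
    [1,5] N   <
      [1,4] NP   <
        [1,3] NP\PP   <B
          [1,2] "built" : NP\PP
          [2,3] "here" : NP\NP
        [3,4] "no" : NP\(NP\PP)
      [4,5] "park" : N\NP
  [5,6] "some" : S\N

[0,1] (S/(S\N))/N  lex  "liked"
[1,2] NP\PP  lex  "built"
[2,3] NP\NP  lex  "here"
[1,3] NP\PP  <B  k=2
[3,4] NP\(NP\PP)  lex  "no"
[1,4] NP  <  k=3
[4,5] N\NP  lex  "park"
[1,5] N  <  k=4
[0,5] S/(S\N)  >  k=1
[5,6] S\N  lex  "some"
[0,6] S  >  k=5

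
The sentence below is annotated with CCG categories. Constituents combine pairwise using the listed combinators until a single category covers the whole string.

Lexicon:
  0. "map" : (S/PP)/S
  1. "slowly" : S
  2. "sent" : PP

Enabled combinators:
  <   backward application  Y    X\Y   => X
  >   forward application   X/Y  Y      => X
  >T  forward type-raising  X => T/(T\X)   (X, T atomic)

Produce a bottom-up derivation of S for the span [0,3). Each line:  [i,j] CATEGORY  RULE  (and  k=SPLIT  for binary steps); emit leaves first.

[0,3] S   >
  [0,2] S/PP   >
    [0,1] "map" : (S/PP)/S
    [1,2] "slowly" : S
  [2,3] "sent" : PP

[0,1] (S/PP)/S  lex  "map"
[1,2] S  lex  "slowly"
[0,2] S/PP  >  k=1
[2,3] PP  lex  "sent"
[0,3] S  >  k=2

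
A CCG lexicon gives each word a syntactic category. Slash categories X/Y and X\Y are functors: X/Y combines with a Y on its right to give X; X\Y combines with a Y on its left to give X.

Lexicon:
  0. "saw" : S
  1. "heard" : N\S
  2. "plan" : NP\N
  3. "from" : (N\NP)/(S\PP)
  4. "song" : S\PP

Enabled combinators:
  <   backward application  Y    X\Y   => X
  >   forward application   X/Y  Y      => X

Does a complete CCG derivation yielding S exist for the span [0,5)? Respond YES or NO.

S N\S NP\N (N\NP)/(S\PP) S\PP
CKY chart[0,5] = {N}; S ∉ chart

NO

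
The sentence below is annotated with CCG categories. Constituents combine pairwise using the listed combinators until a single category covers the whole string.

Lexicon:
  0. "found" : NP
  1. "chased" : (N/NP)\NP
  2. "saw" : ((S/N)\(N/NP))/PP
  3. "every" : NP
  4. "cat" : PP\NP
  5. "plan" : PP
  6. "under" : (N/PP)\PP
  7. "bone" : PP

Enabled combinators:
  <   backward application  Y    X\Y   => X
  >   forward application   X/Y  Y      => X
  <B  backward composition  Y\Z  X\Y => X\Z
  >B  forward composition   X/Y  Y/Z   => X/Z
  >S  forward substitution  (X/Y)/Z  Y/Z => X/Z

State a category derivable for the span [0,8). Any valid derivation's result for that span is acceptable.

S

[0,8] S   >
  [0,5] S/N   <
    [0,2] N/NP   <
      [0,1] "found" : NP
      [1,2] "chased" : (N/NP)\NP
    [2,5] (S/N)\(N/NP)   >
      [2,3] "saw" : ((S/N)\(N/NP))/PP
      [3,5] PP   <
        [3,4] "every" : NP
        [4,5] "cat" : PP\NP
  [5,8] N   >
    [5,7] N/PP   <
      [5,6] "plan" : PP
      [6,7] "under" : (N/PP)\PP
    [7,8] "bone" : PP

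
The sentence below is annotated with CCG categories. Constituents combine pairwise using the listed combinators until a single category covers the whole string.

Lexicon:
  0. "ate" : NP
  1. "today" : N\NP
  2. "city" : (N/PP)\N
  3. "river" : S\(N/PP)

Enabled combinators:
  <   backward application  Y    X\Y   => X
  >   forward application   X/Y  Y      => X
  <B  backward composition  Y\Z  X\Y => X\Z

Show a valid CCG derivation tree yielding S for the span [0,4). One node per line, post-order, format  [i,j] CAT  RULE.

[0,4] S   <
  [0,3] N/PP   <
    [0,2] N   <
      [0,1] "ate" : NP
      [1,2] "today" : N\NP
    [2,3] "city" : (N/PP)\N
  [3,4] "river" : S\(N/PP)

[0,1] NP  lex  "ate"
[1,2] N\NP  lex  "today"
[0,2] N  <  k=1
[2,3] (N/PP)\N  lex  "city"
[0,3] N/PP  <  k=2
[3,4] S\(N/PP)  lex  "river"
[0,4] S  <  k=3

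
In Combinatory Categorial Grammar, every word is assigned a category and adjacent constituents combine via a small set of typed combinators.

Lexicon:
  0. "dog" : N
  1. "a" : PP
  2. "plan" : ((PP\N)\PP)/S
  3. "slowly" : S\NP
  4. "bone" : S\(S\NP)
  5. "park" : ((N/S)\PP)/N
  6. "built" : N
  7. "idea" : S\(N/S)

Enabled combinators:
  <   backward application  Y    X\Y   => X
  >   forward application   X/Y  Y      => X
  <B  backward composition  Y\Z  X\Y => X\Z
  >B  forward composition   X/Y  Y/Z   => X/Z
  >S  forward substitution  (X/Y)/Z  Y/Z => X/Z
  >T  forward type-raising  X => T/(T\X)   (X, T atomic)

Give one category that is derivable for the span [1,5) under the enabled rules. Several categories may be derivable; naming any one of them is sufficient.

PP\N

[0,8] S   <
  [0,5] PP   >
    [0,1] PP/(PP\N)   >T
      [0,1] "dog" : N
    [1,5] PP\N   <
      [1,2] "a" : PP
      [2,5] (PP\N)\PP   >
        [2,3] "plan" : ((PP\N)\PP)/S
        [3,5] S   <
          [3,4] "slowly" : S\NP
          [4,5] "bone" : S\(S\NP)
  [5,8] S\PP   <B
    [5,7] (N/S)\PP   >
      [5,6] "park" : ((N/S)\PP)/N
      [6,7] "built" : N
    [7,8] "idea" : S\(N/S)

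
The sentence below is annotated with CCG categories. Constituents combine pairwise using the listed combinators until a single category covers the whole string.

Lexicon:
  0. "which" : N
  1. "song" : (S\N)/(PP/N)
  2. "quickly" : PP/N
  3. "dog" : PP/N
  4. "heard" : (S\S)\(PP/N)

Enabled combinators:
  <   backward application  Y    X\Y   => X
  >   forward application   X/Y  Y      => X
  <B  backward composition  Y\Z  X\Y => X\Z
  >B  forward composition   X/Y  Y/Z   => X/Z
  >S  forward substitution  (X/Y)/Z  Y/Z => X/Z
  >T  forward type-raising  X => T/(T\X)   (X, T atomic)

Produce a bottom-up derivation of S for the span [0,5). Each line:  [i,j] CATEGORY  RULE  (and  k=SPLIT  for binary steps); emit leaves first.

[0,5] S   <
  [0,1] "which" : N
  [1,5] S\N   <B
    [1,3] S\N   >
      [1,2] "song" : (S\N)/(PP/N)
      [2,3] "quickly" : PP/N
    [3,5] S\S   <
      [3,4] "dog" : PP/N
      [4,5] "heard" : (S\S)\(PP/N)

[0,1] N  lex  "which"
[1,2] (S\N)/(PP/N)  lex  "song"
[2,3] PP/N  lex  "quickly"
[1,3] S\N  >  k=2
[3,4] PP/N  lex  "dog"
[4,5] (S\S)\(PP/N)  lex  "heard"
[3,5] S\S  <  k=4
[1,5] S\N  <B  k=3
[0,5] S  <  k=1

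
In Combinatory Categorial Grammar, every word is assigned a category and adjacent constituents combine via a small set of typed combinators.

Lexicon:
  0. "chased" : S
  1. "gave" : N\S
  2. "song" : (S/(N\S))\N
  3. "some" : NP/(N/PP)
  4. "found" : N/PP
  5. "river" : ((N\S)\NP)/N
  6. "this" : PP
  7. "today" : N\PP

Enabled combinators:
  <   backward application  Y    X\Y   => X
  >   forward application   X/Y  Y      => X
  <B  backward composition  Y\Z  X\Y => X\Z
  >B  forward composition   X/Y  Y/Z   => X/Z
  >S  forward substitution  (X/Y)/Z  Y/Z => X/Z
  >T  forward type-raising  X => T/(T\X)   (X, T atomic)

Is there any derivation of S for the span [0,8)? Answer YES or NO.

YES

[0,8] S   >
  [0,3] S/(N\S)   <
    [0,2] N   <
      [0,1] "chased" : S
      [1,2] "gave" : N\S
    [2,3] "song" : (S/(N\S))\N
  [3,8] N\S   <
    [3,5] NP   >
      [3,4] "some" : NP/(N/PP)
      [4,5] "found" : N/PP
    [5,8] (N\S)\NP   >
      [5,6] "river" : ((N\S)\NP)/N
      [6,8] N   >
        [6,7] N/(N\PP)   >T
          [6,7] "this" : PP
        [7,8] "today" : N\PP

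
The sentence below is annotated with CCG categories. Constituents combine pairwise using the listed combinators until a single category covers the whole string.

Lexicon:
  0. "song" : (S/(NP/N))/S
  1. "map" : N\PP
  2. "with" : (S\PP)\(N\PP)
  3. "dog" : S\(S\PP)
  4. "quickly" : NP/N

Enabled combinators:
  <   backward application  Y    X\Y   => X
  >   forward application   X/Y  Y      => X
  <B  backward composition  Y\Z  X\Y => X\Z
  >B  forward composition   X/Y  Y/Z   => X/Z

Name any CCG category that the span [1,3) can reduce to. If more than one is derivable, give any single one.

S\PP

[0,5] S   >
  [0,4] S/(NP/N)   >
    [0,1] "song" : (S/(NP/N))/S
    [1,4] S   <
      [1,3] S\PP   <
        [1,2] "map" : N\PP
        [2,3] "with" : (S\PP)\(N\PP)
      [3,4] "dog" : S\(S\PP)
  [4,5] "quickly" : NP/N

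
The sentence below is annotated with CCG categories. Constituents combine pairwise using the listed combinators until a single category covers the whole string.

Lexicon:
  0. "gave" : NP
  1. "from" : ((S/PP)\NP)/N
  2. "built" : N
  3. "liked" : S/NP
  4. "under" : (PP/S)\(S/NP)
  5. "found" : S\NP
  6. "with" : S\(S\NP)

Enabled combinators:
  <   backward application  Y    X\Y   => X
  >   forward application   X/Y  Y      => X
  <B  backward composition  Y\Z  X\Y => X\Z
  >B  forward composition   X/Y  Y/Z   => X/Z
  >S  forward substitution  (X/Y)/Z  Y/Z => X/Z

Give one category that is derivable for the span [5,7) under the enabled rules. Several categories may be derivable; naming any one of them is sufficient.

[0,7] S   >
  [0,3] S/PP   <
    [0,1] "gave" : NP
    [1,3] (S/PP)\NP   >
      [1,2] "from" : ((S/PP)\NP)/N
      [2,3] "built" : N
  [3,7] PP   >
    [3,5] PP/S   <
      [3,4] "liked" : S/NP
      [4,5] "under" : (PP/S)\(S/NP)
    [5,7] S   <
      [5,6] "found" : S\NP
      [6,7] "with" : S\(S\NP)

S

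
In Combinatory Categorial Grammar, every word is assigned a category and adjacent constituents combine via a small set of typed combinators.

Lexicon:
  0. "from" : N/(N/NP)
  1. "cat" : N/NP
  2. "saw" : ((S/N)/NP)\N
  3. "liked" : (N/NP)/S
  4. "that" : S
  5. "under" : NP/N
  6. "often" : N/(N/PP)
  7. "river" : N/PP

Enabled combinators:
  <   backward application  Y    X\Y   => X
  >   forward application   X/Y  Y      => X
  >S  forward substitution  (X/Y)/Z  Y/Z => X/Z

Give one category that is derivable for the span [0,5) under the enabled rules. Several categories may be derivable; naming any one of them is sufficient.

[0,8] S   >
  [0,5] S/NP   >S
    [0,3] (S/N)/NP   <
      [0,2] N   >
        [0,1] "from" : N/(N/NP)
        [1,2] "cat" : N/NP
      [2,3] "saw" : ((S/N)/NP)\N
    [3,5] N/NP   >
      [3,4] "liked" : (N/NP)/S
      [4,5] "that" : S
  [5,8] NP   >
    [5,6] "under" : NP/N
    [6,8] N   >
      [6,7] "often" : N/(N/PP)
      [7,8] "river" : N/PP

S/NP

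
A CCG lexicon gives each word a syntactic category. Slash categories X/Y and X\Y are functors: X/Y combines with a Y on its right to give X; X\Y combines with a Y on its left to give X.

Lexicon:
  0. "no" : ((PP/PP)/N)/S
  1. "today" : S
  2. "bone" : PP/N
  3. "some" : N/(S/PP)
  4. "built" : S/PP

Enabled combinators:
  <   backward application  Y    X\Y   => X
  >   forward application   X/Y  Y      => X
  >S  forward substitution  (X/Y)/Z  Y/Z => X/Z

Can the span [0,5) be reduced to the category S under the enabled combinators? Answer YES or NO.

NO

((PP/PP)/N)/S S PP/N N/(S/PP) S/PP
CKY chart[0,5] = {PP}; S ∉ chart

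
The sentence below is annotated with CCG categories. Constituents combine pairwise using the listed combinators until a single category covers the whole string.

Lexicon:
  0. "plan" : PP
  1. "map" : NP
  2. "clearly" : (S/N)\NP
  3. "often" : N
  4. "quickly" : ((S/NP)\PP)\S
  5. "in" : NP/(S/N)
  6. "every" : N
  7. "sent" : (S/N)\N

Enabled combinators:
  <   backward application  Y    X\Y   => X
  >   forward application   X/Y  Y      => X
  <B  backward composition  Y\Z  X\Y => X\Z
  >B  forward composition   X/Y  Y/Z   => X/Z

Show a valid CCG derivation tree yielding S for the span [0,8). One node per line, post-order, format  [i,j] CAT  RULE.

[0,1] PP  lex  "plan"
[1,2] NP  lex  "map"
[2,3] (S/N)\NP  lex  "clearly"
[1,3] S/N  <  k=2
[3,4] N  lex  "often"
[1,4] S  >  k=3
[4,5] ((S/NP)\PP)\S  lex  "quickly"
[1,5] (S/NP)\PP  <  k=4
[0,5] S/NP  <  k=1
[5,6] NP/(S/N)  lex  "in"
[6,7] N  lex  "every"
[7,8] (S/N)\N  lex  "sent"
[6,8] S/N  <  k=7
[5,8] NP  >  k=6
[0,8] S  >  k=5

[0,8] S   >
  [0,5] S/NP   <
    [0,1] "plan" : PP
    [1,5] (S/NP)\PP   <
      [1,4] S   >
        [1,3] S/N   <
          [1,2] "map" : NP
          [2,3] "clearly" : (S/N)\NP
        [3,4] "often" : N
      [4,5] "quickly" : ((S/NP)\PP)\S
  [5,8] NP   >
    [5,6] "in" : NP/(S/N)
    [6,8] S/N   <
      [6,7] "every" : N
      [7,8] "sent" : (S/N)\N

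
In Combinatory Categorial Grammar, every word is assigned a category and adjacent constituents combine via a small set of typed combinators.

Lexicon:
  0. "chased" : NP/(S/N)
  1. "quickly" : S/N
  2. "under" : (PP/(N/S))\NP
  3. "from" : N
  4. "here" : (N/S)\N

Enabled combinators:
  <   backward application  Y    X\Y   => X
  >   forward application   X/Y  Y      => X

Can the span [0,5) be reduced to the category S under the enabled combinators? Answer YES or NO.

NO

NP/(S/N) S/N (PP/(N/S))\NP N (N/S)\N
CKY chart[0,5] = {PP}; S ∉ chart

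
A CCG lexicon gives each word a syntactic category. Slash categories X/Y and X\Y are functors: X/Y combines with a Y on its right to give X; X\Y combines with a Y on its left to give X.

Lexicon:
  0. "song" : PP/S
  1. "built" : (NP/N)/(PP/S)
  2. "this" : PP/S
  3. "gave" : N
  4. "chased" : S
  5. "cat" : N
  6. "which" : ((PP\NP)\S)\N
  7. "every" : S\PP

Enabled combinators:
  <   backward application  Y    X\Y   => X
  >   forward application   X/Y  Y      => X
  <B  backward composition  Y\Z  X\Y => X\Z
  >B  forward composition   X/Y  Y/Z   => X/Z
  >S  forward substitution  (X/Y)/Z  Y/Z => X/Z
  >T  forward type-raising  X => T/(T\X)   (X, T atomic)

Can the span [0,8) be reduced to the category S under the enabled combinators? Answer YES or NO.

NO

PP/S (NP/N)/(PP/S) PP/S N S N ((PP\NP)\S)\N S\PP
CKY chart[0,8] = {N/(N\PP), NP/(NP\PP), PP, PP/(PP\PP), PP/(S\S), S/(S\PP)}; S ∉ chart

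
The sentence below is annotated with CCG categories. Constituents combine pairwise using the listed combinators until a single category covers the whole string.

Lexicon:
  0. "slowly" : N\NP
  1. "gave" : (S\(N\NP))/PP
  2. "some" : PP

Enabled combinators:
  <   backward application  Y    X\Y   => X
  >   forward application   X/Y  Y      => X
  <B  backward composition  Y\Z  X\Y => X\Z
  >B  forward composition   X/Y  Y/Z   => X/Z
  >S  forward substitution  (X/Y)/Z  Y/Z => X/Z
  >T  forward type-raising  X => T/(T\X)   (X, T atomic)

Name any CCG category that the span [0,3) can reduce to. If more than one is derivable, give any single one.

[0,3] S   <
  [0,1] "slowly" : N\NP
  [1,3] S\(N\NP)   >
    [1,2] "gave" : (S\(N\NP))/PP
    [2,3] "some" : PP

S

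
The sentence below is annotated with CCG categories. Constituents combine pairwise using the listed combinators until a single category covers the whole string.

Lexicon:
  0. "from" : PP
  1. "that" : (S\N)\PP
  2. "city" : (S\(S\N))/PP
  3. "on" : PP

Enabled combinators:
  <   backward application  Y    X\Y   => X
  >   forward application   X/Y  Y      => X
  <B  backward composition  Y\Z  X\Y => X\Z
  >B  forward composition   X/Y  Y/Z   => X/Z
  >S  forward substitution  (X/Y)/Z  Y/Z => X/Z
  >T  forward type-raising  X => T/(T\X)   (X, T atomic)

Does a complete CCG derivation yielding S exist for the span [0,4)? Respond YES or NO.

YES

[0,4] S   <
  [0,2] S\N   <
    [0,1] "from" : PP
    [1,2] "that" : (S\N)\PP
  [2,4] S\(S\N)   >
    [2,3] "city" : (S\(S\N))/PP
    [3,4] "on" : PP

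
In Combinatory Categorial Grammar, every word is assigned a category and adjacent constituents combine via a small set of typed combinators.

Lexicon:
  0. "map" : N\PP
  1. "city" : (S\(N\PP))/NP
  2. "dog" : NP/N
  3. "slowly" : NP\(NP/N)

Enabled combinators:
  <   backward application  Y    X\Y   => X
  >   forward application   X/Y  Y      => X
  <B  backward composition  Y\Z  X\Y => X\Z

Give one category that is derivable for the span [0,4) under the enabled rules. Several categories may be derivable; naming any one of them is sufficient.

S

[0,4] S   <
  [0,1] "map" : N\PP
  [1,4] S\(N\PP)   >
    [1,2] "city" : (S\(N\PP))/NP
    [2,4] NP   <
      [2,3] "dog" : NP/N
      [3,4] "slowly" : NP\(NP/N)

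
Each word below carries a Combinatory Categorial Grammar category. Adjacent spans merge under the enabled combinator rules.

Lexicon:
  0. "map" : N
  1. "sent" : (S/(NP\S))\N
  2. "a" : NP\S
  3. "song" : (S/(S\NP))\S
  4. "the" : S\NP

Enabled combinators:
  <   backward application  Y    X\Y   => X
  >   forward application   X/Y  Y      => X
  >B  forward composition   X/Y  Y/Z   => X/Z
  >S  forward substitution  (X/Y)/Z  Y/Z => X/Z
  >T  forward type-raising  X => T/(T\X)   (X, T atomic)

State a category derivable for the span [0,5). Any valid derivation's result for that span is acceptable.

S

[0,5] S   >
  [0,4] S/(S\NP)   <
    [0,3] S   >
      [0,2] S/(NP\S)   <
        [0,1] "map" : N
        [1,2] "sent" : (S/(NP\S))\N
      [2,3] "a" : NP\S
    [3,4] "song" : (S/(S\NP))\S
  [4,5] "the" : S\NP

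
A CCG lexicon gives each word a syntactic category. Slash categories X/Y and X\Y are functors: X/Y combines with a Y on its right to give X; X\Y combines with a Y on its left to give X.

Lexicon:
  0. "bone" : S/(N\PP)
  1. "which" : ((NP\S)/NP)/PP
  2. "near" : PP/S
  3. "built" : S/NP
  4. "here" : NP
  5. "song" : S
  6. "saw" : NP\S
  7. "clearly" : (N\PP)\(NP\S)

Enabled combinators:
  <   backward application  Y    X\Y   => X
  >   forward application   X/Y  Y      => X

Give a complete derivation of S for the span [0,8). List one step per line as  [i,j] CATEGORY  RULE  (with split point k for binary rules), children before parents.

[0,8] S   >
  [0,1] "bone" : S/(N\PP)
  [1,8] N\PP   <
    [1,7] NP\S   >
      [1,5] (NP\S)/NP   >
        [1,2] "which" : ((NP\S)/NP)/PP
        [2,5] PP   >
          [2,3] "near" : PP/S
          [3,5] S   >
            [3,4] "built" : S/NP
            [4,5] "here" : NP
      [5,7] NP   <
        [5,6] "song" : S
        [6,7] "saw" : NP\S
    [7,8] "clearly" : (N\PP)\(NP\S)

[0,1] S/(N\PP)  lex  "bone"
[1,2] ((NP\S)/NP)/PP  lex  "which"
[2,3] PP/S  lex  "near"
[3,4] S/NP  lex  "built"
[4,5] NP  lex  "here"
[3,5] S  >  k=4
[2,5] PP  >  k=3
[1,5] (NP\S)/NP  >  k=2
[5,6] S  lex  "song"
[6,7] NP\S  lex  "saw"
[5,7] NP  <  k=6
[1,7] NP\S  >  k=5
[7,8] (N\PP)\(NP\S)  lex  "clearly"
[1,8] N\PP  <  k=7
[0,8] S  >  k=1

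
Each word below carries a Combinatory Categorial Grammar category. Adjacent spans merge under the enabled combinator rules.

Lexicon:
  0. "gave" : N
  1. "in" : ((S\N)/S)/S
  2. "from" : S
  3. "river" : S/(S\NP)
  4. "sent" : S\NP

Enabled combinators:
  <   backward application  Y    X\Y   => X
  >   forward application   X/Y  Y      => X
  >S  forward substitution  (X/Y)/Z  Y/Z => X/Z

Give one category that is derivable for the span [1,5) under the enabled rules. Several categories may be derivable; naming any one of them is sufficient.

[0,5] S   <
  [0,1] "gave" : N
  [1,5] S\N   >
    [1,3] (S\N)/S   >
      [1,2] "in" : ((S\N)/S)/S
      [2,3] "from" : S
    [3,5] S   >
      [3,4] "river" : S/(S\NP)
      [4,5] "sent" : S\NP

S\N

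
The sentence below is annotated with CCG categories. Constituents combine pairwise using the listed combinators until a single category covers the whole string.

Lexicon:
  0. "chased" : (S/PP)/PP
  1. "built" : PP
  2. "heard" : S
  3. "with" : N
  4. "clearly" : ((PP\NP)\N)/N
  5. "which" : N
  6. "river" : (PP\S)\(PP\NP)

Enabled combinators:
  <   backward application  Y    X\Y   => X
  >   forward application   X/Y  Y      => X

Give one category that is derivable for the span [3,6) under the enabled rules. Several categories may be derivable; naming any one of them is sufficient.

[0,7] S   >
  [0,2] S/PP   >
    [0,1] "chased" : (S/PP)/PP
    [1,2] "built" : PP
  [2,7] PP   <
    [2,3] "heard" : S
    [3,7] PP\S   <
      [3,6] PP\NP   <
        [3,4] "with" : N
        [4,6] (PP\NP)\N   >
          [4,5] "clearly" : ((PP\NP)\N)/N
          [5,6] "which" : N
      [6,7] "river" : (PP\S)\(PP\NP)

PP\NP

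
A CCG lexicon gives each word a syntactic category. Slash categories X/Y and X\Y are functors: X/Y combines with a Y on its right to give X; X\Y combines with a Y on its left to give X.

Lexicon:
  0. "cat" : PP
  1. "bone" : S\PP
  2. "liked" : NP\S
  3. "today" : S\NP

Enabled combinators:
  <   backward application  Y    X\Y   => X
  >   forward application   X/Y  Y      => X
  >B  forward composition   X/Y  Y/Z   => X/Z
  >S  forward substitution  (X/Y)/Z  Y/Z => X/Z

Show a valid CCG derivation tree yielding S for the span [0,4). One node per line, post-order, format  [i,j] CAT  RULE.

[0,1] PP  lex  "cat"
[1,2] S\PP  lex  "bone"
[0,2] S  <  k=1
[2,3] NP\S  lex  "liked"
[0,3] NP  <  k=2
[3,4] S\NP  lex  "today"
[0,4] S  <  k=3

[0,4] S   <
  [0,3] NP   <
    [0,2] S   <
      [0,1] "cat" : PP
      [1,2] "bone" : S\PP
    [2,3] "liked" : NP\S
  [3,4] "today" : S\NP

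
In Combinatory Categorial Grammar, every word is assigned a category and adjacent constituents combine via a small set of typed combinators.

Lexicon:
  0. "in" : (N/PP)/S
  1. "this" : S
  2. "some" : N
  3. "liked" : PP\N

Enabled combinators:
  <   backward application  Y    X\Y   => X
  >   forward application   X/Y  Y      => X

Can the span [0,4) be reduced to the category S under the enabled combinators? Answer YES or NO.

(N/PP)/S S N PP\N
CKY chart[0,4] = {N}; S ∉ chart

NO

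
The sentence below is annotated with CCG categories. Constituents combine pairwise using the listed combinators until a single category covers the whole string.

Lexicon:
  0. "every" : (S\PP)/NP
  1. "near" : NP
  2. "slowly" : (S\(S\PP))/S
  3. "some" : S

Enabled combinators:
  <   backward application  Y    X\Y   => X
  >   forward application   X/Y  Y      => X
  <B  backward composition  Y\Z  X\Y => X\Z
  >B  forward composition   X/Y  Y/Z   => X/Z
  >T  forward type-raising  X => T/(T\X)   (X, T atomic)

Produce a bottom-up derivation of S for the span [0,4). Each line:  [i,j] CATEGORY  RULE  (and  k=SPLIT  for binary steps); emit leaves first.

[0,4] S   <
  [0,2] S\PP   >
    [0,1] "every" : (S\PP)/NP
    [1,2] "near" : NP
  [2,4] S\(S\PP)   >
    [2,3] "slowly" : (S\(S\PP))/S
    [3,4] "some" : S

[0,1] (S\PP)/NP  lex  "every"
[1,2] NP  lex  "near"
[0,2] S\PP  >  k=1
[2,3] (S\(S\PP))/S  lex  "slowly"
[3,4] S  lex  "some"
[2,4] S\(S\PP)  >  k=3
[0,4] S  <  k=2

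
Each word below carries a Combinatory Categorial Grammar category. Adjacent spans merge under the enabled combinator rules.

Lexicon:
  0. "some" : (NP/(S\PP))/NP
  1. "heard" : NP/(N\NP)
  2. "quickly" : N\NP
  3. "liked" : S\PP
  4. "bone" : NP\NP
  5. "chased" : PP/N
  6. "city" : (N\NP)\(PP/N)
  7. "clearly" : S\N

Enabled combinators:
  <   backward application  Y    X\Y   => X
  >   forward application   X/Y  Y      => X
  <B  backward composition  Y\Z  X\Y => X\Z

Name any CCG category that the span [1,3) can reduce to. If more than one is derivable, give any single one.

[0,8] S   <
  [0,4] NP   >
    [0,3] NP/(S\PP)   >
      [0,1] "some" : (NP/(S\PP))/NP
      [1,3] NP   >
        [1,2] "heard" : NP/(N\NP)
        [2,3] "quickly" : N\NP
    [3,4] "liked" : S\PP
  [4,8] S\NP   <B
    [4,5] "bone" : NP\NP
    [5,8] S\NP   <B
      [5,7] N\NP   <
        [5,6] "chased" : PP/N
        [6,7] "city" : (N\NP)\(PP/N)
      [7,8] "clearly" : S\N

NP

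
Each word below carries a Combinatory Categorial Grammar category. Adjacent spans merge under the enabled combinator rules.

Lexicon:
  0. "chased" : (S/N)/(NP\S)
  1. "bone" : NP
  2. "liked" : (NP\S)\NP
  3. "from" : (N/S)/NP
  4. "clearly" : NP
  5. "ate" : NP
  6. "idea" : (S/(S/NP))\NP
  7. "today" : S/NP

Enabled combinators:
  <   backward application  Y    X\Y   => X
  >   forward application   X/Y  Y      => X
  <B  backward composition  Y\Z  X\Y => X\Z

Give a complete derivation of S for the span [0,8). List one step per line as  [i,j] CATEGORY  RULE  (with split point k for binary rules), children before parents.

[0,8] S   >
  [0,3] S/N   >
    [0,1] "chased" : (S/N)/(NP\S)
    [1,3] NP\S   <
      [1,2] "bone" : NP
      [2,3] "liked" : (NP\S)\NP
  [3,8] N   >
    [3,5] N/S   >
      [3,4] "from" : (N/S)/NP
      [4,5] "clearly" : NP
    [5,8] S   >
      [5,7] S/(S/NP)   <
        [5,6] "ate" : NP
        [6,7] "idea" : (S/(S/NP))\NP
      [7,8] "today" : S/NP

[0,1] (S/N)/(NP\S)  lex  "chased"
[1,2] NP  lex  "bone"
[2,3] (NP\S)\NP  lex  "liked"
[1,3] NP\S  <  k=2
[0,3] S/N  >  k=1
[3,4] (N/S)/NP  lex  "from"
[4,5] NP  lex  "clearly"
[3,5] N/S  >  k=4
[5,6] NP  lex  "ate"
[6,7] (S/(S/NP))\NP  lex  "idea"
[5,7] S/(S/NP)  <  k=6
[7,8] S/NP  lex  "today"
[5,8] S  >  k=7
[3,8] N  >  k=5
[0,8] S  >  k=3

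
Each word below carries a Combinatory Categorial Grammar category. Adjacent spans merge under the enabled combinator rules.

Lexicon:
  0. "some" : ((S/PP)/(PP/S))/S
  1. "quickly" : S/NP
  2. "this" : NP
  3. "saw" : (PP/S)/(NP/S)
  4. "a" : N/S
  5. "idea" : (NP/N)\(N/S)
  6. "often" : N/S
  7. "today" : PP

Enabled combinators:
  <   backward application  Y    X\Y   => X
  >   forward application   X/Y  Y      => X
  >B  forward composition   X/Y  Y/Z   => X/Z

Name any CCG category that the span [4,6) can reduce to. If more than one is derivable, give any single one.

NP/N

[0,8] S   >
  [0,7] S/PP   >
    [0,3] (S/PP)/(PP/S)   >
      [0,1] "some" : ((S/PP)/(PP/S))/S
      [1,3] S   >
        [1,2] "quickly" : S/NP
        [2,3] "this" : NP
    [3,7] PP/S   >
      [3,4] "saw" : (PP/S)/(NP/S)
      [4,7] NP/S   >B
        [4,6] NP/N   <
          [4,5] "a" : N/S
          [5,6] "idea" : (NP/N)\(N/S)
        [6,7] "often" : N/S
  [7,8] "today" : PP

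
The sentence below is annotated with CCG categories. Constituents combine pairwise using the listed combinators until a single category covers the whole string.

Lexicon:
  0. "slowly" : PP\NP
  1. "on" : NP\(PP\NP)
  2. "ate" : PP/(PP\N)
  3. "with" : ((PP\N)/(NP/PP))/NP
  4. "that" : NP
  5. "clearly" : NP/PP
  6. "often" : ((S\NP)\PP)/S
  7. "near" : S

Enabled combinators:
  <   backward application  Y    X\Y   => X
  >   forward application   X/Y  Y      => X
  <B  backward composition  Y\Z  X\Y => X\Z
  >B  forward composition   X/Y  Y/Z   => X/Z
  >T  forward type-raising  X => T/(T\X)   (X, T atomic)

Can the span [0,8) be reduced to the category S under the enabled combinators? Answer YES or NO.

[0,8] S   <
  [0,2] NP   <
    [0,1] "slowly" : PP\NP
    [1,2] "on" : NP\(PP\NP)
  [2,8] S\NP   <
    [2,6] PP   >
      [2,3] "ate" : PP/(PP\N)
      [3,6] PP\N   >
        [3,5] (PP\N)/(NP/PP)   >
          [3,4] "with" : ((PP\N)/(NP/PP))/NP
          [4,5] "that" : NP
        [5,6] "clearly" : NP/PP
    [6,8] (S\NP)\PP   >
      [6,7] "often" : ((S\NP)\PP)/S
      [7,8] "near" : S

YES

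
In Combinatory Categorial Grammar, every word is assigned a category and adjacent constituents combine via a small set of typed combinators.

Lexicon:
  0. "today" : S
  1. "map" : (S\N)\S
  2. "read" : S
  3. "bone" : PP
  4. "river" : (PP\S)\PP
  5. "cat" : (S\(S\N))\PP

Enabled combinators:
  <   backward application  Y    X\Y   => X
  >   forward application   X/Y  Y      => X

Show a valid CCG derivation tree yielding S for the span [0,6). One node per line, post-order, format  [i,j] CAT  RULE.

[0,6] S   <
  [0,2] S\N   <
    [0,1] "today" : S
    [1,2] "map" : (S\N)\S
  [2,6] S\(S\N)   <
    [2,5] PP   <
      [2,3] "read" : S
      [3,5] PP\S   <
        [3,4] "bone" : PP
        [4,5] "river" : (PP\S)\PP
    [5,6] "cat" : (S\(S\N))\PP

[0,1] S  lex  "today"
[1,2] (S\N)\S  lex  "map"
[0,2] S\N  <  k=1
[2,3] S  lex  "read"
[3,4] PP  lex  "bone"
[4,5] (PP\S)\PP  lex  "river"
[3,5] PP\S  <  k=4
[2,5] PP  <  k=3
[5,6] (S\(S\N))\PP  lex  "cat"
[2,6] S\(S\N)  <  k=5
[0,6] S  <  k=2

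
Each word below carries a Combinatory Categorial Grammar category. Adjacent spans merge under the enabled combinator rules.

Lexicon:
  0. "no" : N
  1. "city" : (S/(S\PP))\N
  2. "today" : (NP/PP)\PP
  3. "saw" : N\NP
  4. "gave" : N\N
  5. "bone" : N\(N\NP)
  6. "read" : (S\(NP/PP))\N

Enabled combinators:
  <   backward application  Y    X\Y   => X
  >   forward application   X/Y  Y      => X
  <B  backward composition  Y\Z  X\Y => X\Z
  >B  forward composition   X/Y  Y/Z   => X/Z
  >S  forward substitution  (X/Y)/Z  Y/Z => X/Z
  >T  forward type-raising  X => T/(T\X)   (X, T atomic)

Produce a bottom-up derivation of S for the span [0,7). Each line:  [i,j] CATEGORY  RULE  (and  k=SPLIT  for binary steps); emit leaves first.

[0,7] S   >
  [0,2] S/(S\PP)   <
    [0,1] "no" : N
    [1,2] "city" : (S/(S\PP))\N
  [2,7] S\PP   <B
    [2,3] "today" : (NP/PP)\PP
    [3,7] S\(NP/PP)   <
      [3,6] N   <
        [3,5] N\NP   <B
          [3,4] "saw" : N\NP
          [4,5] "gave" : N\N
        [5,6] "bone" : N\(N\NP)
      [6,7] "read" : (S\(NP/PP))\N

[0,1] N  lex  "no"
[1,2] (S/(S\PP))\N  lex  "city"
[0,2] S/(S\PP)  <  k=1
[2,3] (NP/PP)\PP  lex  "today"
[3,4] N\NP  lex  "saw"
[4,5] N\N  lex  "gave"
[3,5] N\NP  <B  k=4
[5,6] N\(N\NP)  lex  "bone"
[3,6] N  <  k=5
[6,7] (S\(NP/PP))\N  lex  "read"
[3,7] S\(NP/PP)  <  k=6
[2,7] S\PP  <B  k=3
[0,7] S  >  k=2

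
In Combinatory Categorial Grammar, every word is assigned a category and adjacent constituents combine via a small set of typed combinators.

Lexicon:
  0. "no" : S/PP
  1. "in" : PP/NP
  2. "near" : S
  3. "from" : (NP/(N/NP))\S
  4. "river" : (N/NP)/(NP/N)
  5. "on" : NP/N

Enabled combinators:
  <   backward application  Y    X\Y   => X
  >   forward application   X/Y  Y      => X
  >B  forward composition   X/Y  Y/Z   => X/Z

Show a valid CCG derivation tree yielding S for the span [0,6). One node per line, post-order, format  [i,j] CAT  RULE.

[0,6] S   >
  [0,2] S/NP   >B
    [0,1] "no" : S/PP
    [1,2] "in" : PP/NP
  [2,6] NP   >
    [2,4] NP/(N/NP)   <
      [2,3] "near" : S
      [3,4] "from" : (NP/(N/NP))\S
    [4,6] N/NP   >
      [4,5] "river" : (N/NP)/(NP/N)
      [5,6] "on" : NP/N

[0,1] S/PP  lex  "no"
[1,2] PP/NP  lex  "in"
[0,2] S/NP  >B  k=1
[2,3] S  lex  "near"
[3,4] (NP/(N/NP))\S  lex  "from"
[2,4] NP/(N/NP)  <  k=3
[4,5] (N/NP)/(NP/N)  lex  "river"
[5,6] NP/N  lex  "on"
[4,6] N/NP  >  k=5
[2,6] NP  >  k=4
[0,6] S  >  k=2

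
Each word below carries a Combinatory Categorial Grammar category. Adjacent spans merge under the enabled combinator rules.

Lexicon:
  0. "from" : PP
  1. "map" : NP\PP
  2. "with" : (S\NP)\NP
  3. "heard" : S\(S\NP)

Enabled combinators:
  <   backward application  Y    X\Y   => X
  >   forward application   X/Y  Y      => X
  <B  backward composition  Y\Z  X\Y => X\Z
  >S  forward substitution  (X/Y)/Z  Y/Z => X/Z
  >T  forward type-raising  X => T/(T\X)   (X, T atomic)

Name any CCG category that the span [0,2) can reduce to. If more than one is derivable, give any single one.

NP

[0,4] S   <
  [0,3] S\NP   <
    [0,2] NP   >
      [0,1] NP/(NP\PP)   >T
        [0,1] "from" : PP
      [1,2] "map" : NP\PP
    [2,3] "with" : (S\NP)\NP
  [3,4] "heard" : S\(S\NP)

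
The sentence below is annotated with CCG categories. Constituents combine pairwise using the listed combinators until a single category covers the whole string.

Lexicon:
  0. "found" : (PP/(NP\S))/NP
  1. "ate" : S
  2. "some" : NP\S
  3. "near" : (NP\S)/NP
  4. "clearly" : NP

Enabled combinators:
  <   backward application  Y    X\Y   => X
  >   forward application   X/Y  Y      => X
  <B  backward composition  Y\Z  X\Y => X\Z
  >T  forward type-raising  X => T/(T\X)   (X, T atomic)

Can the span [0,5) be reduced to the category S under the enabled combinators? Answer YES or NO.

NO

(PP/(NP\S))/NP S NP\S (NP\S)/NP NP
CKY chart[0,5] = {N/(N\PP), NP/(NP\PP), PP, PP/(PP\PP), S/(S\PP)}; S ∉ chart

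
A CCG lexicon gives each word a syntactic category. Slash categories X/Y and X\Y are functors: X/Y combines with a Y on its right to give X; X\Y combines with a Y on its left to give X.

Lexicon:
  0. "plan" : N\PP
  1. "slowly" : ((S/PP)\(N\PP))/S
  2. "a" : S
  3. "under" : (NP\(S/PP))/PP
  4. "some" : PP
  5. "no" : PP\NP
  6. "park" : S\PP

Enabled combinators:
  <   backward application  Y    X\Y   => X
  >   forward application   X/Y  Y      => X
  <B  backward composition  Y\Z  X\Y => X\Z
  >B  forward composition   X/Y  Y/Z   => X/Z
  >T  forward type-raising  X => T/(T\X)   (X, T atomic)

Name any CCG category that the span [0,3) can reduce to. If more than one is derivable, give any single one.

S/PP

[0,7] S   <
  [0,5] NP   <
    [0,3] S/PP   <
      [0,1] "plan" : N\PP
      [1,3] (S/PP)\(N\PP)   >
        [1,2] "slowly" : ((S/PP)\(N\PP))/S
        [2,3] "a" : S
    [3,5] NP\(S/PP)   >
      [3,4] "under" : (NP\(S/PP))/PP
      [4,5] "some" : PP
  [5,7] S\NP   <B
    [5,6] "no" : PP\NP
    [6,7] "park" : S\PP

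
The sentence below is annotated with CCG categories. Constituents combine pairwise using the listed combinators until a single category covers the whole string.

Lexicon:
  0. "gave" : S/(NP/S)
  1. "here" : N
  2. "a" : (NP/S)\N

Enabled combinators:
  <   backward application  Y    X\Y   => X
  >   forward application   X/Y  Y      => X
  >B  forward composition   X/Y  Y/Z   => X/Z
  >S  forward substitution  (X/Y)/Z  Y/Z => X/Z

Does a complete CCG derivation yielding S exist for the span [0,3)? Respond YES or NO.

YES

[0,3] S   >
  [0,1] "gave" : S/(NP/S)
  [1,3] NP/S   <
    [1,2] "here" : N
    [2,3] "a" : (NP/S)\N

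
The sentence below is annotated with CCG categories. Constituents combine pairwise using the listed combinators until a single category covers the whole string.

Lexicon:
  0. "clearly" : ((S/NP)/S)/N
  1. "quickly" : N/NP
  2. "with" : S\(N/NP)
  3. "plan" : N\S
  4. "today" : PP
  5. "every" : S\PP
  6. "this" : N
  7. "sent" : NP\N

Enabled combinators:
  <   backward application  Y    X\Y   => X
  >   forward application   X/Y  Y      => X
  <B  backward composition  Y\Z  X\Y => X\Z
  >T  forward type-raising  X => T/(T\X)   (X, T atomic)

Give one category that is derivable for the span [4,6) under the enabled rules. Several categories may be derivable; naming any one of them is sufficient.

[0,8] S   >
  [0,6] S/NP   >
    [0,4] (S/NP)/S   >
      [0,1] "clearly" : ((S/NP)/S)/N
      [1,4] N   <
        [1,3] S   <
          [1,2] "quickly" : N/NP
          [2,3] "with" : S\(N/NP)
        [3,4] "plan" : N\S
    [4,6] S   >
      [4,5] S/(S\PP)   >T
        [4,5] "today" : PP
      [5,6] "every" : S\PP
  [6,8] NP   >
    [6,7] NP/(NP\N)   >T
      [6,7] "this" : N
    [7,8] "sent" : NP\N

S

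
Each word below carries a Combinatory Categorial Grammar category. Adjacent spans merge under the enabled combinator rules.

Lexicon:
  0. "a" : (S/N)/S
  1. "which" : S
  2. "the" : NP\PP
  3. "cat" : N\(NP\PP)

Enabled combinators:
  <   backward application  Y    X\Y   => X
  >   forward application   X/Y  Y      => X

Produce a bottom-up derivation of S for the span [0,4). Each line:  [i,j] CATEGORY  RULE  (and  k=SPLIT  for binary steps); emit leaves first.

[0,4] S   >
  [0,2] S/N   >
    [0,1] "a" : (S/N)/S
    [1,2] "which" : S
  [2,4] N   <
    [2,3] "the" : NP\PP
    [3,4] "cat" : N\(NP\PP)

[0,1] (S/N)/S  lex  "a"
[1,2] S  lex  "which"
[0,2] S/N  >  k=1
[2,3] NP\PP  lex  "the"
[3,4] N\(NP\PP)  lex  "cat"
[2,4] N  <  k=3
[0,4] S  >  k=2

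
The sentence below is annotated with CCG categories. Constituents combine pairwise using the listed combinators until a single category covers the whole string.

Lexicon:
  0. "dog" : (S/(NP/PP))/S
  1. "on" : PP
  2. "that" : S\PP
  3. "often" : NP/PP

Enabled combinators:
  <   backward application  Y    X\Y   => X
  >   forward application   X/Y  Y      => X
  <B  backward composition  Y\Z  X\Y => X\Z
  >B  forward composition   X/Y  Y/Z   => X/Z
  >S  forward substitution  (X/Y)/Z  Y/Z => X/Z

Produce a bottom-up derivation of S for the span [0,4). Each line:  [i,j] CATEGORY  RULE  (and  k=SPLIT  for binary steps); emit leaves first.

[0,1] (S/(NP/PP))/S  lex  "dog"
[1,2] PP  lex  "on"
[2,3] S\PP  lex  "that"
[1,3] S  <  k=2
[0,3] S/(NP/PP)  >  k=1
[3,4] NP/PP  lex  "often"
[0,4] S  >  k=3

[0,4] S   >
  [0,3] S/(NP/PP)   >
    [0,1] "dog" : (S/(NP/PP))/S
    [1,3] S   <
      [1,2] "on" : PP
      [2,3] "that" : S\PP
  [3,4] "often" : NP/PP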